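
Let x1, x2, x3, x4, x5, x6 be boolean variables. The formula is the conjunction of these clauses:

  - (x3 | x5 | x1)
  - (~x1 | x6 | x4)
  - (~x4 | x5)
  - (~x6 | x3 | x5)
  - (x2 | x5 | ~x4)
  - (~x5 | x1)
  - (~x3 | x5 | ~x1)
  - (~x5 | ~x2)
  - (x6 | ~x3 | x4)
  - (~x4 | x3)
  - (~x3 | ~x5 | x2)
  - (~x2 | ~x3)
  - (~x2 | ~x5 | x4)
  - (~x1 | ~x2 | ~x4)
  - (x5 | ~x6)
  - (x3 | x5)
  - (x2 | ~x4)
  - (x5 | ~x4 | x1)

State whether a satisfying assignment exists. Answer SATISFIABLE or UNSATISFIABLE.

Branch on x1: take x1 = True.
Set x2 = False and propagate.
  then x4 is forced to False.
  then x6 is forced to True.
  then x5 is forced to True.
  then x3 is forced to False.
Every clause has at least one true literal under this assignment.
So x1=1, x2=0, x3=0, x4=0, x5=1, x6=1 is a satisfying assignment.

SATISFIABLE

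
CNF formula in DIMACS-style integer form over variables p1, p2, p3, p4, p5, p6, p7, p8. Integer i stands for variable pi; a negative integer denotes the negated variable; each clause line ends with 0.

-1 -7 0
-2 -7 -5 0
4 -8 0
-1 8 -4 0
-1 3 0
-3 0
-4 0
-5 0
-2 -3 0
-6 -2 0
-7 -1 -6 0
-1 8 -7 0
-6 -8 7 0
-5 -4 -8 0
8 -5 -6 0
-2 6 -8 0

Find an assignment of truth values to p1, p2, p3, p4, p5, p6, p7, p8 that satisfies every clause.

p1=F, p2=F, p3=F, p4=F, p5=F, p6=F, p7=F, p8=F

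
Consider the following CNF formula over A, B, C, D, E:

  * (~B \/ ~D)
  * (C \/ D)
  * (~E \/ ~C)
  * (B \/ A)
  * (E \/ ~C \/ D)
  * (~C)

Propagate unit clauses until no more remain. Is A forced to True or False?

(~C) is a unit clause: C = False.
From (C \/ D) and C = False: D = True.
(~D \/ ~B): since D = True, the clause reduces to (~B). B = False.
In (B \/ A), B is now false; A must hold, so A = True.

True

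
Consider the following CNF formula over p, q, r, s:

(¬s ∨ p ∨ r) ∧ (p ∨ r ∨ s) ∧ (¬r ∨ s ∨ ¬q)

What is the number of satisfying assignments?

10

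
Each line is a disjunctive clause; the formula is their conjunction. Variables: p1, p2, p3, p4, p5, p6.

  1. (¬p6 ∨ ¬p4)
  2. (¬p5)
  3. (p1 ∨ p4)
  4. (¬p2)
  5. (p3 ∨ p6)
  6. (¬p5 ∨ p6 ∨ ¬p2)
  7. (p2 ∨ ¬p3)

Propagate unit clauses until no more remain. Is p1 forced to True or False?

True

(¬p5) stands alone — p5 = False.
(¬p2) is a unit clause: p2 = False.
From (¬p3 ∨ p2) and p2 = False: p3 = False.
(p3 ∨ p6) with p3 = False leaves only p6, so p6 = True.
(¬p6 ∨ ¬p4) with p6 = True leaves only ¬p4, so p4 = False.
(p1 ∨ p4): since p4 = False, the clause reduces to (p1). p1 = True.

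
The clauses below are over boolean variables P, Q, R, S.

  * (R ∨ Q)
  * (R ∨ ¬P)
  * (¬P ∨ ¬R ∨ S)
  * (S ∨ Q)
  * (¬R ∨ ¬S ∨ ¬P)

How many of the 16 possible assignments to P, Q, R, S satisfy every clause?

Satisfying assignments:
  P=0 Q=0 R=1 S=1
  P=0 Q=1 R=0 S=0
  P=0 Q=1 R=0 S=1
  P=0 Q=1 R=1 S=0
  P=0 Q=1 R=1 S=1
Count: 5.

5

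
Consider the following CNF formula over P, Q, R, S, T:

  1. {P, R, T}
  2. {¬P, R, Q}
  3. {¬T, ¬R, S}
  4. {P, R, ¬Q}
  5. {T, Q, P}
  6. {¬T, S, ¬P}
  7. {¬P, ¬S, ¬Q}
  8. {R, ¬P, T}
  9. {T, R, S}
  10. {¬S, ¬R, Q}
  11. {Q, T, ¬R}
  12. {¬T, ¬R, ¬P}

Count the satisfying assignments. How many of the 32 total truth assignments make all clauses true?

6

The models are:
  P=F Q=F R=F S=F T=T
  P=F Q=F R=F S=T T=T
  P=F Q=T R=T S=F T=F
  P=F Q=T R=T S=T T=F
  P=F Q=T R=T S=T T=T
  P=T Q=T R=T S=F T=F
That's 6 in total.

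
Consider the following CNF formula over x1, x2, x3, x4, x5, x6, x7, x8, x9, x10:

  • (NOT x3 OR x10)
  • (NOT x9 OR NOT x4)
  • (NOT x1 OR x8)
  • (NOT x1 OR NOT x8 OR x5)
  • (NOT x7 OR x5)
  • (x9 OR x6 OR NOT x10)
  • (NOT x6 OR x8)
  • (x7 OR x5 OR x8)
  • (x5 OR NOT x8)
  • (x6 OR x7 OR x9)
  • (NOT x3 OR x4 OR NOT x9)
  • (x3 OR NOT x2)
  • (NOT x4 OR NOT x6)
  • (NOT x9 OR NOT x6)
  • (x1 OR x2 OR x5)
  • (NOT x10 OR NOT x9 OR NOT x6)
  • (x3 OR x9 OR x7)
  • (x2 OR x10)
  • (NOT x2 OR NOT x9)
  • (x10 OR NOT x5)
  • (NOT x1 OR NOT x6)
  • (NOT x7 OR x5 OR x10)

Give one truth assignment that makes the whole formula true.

x1=0, x2=0, x3=1, x4=0, x5=1, x6=1, x7=1, x8=1, x9=0, x10=1

Check each clause:
  1. (NOT x3 OR x10) — x10 is true.
  2. (NOT x9 OR NOT x4) — NOT x4 is true.
  3. (x8 OR NOT x1) — x8 is true.
  4. (x5 OR NOT x8 OR NOT x1) — x5 is true.
  5. (x5 OR NOT x7) — x5 is true.
  6. (x9 OR NOT x10 OR x6) — x6 is true.
  7. (x8 OR NOT x6) — x8 is true.
  8. (x8 OR x7 OR x5) — x8 is true.
  9. (x5 OR NOT x8) — x5 is true.
  10. (x7 OR x6 OR x9) — x6 is true.
  11. (NOT x3 OR NOT x9 OR x4) — NOT x9 is true.
  12. (NOT x2 OR x3) — x3 is true.
  13. (NOT x6 OR NOT x4) — NOT x4 is true.
  14. (NOT x9 OR NOT x6) — NOT x9 is true.
  15. (x1 OR x5 OR x2) — x5 is true.
  16. (NOT x10 OR NOT x6 OR NOT x9) — NOT x9 is true.
  17. (x9 OR x7 OR x3) — x3 is true.
  18. (x2 OR x10) — x10 is true.
  19. (NOT x9 OR NOT x2) — NOT x2 is true.
  20. (NOT x5 OR x10) — x10 is true.
  21. (NOT x6 OR NOT x1) — NOT x1 is true.
  22. (x5 OR x10 OR NOT x7) — x10 is true.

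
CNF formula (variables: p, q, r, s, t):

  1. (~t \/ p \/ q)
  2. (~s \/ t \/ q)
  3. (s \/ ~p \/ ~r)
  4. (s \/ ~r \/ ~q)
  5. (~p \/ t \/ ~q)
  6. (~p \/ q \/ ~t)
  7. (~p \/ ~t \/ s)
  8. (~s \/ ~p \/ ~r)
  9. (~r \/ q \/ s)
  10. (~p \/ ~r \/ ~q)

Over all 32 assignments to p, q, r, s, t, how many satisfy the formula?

Split on p, then q.
  p=1, q=1: remaining (r,s,t) ∈ {(0,1,1)} — 1.
  p=1, q=0: remaining (r,s,t) ∈ {(0,0,0)} — 1.
  p=0, q=1: t free; 3 ways for (r,s) × 2^1 = 6.
  p=0, q=0: remaining (r,s,t) ∈ {(0,0,0)} — 1.
Total: 1 + 1 + 6 + 1 = 9.

9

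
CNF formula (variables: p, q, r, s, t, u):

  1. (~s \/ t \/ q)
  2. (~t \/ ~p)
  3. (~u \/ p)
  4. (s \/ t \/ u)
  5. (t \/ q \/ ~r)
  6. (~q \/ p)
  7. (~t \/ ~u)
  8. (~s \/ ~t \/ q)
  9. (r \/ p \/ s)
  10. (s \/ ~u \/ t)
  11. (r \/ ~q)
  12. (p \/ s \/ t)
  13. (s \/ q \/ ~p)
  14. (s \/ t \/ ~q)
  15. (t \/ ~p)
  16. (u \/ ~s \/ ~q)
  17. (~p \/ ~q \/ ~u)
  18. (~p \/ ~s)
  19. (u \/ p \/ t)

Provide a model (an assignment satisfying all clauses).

p=F, q=F, r=T, s=F, t=T, u=F

Check each clause:
  1. (q \/ ~s \/ t) — ~s is true.
  2. (~p \/ ~t) — ~p is true.
  3. (p \/ ~u) — ~u is true.
  4. (s \/ t \/ u) — t is true.
  5. (~r \/ t \/ q) — t is true.
  6. (~q \/ p) — ~q is true.
  7. (~u \/ ~t) — ~u is true.
  8. (~s \/ q \/ ~t) — ~s is true.
  9. (p \/ r \/ s) — r is true.
  10. (~u \/ s \/ t) — ~u is true.
  11. (r \/ ~q) — r is true.
  12. (t \/ p \/ s) — t is true.
  13. (s \/ q \/ ~p) — ~p is true.
  14. (s \/ ~q \/ t) — t is true.
  15. (t \/ ~p) — t is true.
  16. (u \/ ~s \/ ~q) — ~s is true.
  17. (~q \/ ~u \/ ~p) — ~u is true.
  18. (~p \/ ~s) — ~s is true.
  19. (t \/ p \/ u) — t is true.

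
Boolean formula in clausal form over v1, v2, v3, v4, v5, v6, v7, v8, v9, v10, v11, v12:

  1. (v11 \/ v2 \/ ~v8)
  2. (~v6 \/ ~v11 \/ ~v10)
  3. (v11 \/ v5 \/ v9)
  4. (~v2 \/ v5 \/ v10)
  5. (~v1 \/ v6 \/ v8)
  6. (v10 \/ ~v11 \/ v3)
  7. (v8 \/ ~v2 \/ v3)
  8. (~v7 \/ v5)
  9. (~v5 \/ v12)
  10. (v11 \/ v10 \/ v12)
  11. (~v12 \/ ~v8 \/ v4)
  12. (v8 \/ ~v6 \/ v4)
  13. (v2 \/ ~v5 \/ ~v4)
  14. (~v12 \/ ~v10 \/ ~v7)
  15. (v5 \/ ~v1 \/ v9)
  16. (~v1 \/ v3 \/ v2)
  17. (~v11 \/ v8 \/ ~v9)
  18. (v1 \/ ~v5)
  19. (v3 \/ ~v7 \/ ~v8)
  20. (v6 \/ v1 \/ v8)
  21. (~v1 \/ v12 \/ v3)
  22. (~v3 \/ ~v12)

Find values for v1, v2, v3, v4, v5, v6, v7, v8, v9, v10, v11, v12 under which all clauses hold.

v1=True, v2=True, v3=True, v4=True, v5=False, v6=False, v7=False, v8=True, v9=True, v10=True, v11=True, v12=False

Check each clause:
  1. (v11 \/ v2 \/ ~v8) — v2 is true.
  2. (~v6 \/ ~v10 \/ ~v11) — ~v6 is true.
  3. (v5 \/ v11 \/ v9) — v9 is true.
  4. (~v2 \/ v10 \/ v5) — v10 is true.
  5. (v8 \/ ~v1 \/ v6) — v8 is true.
  6. (~v11 \/ v10 \/ v3) — v10 is true.
  7. (v8 \/ ~v2 \/ v3) — v8 is true.
  8. (~v7 \/ v5) — ~v7 is true.
  9. (~v5 \/ v12) — ~v5 is true.
  10. (v11 \/ v12 \/ v10) — v10 is true.
  11. (v4 \/ ~v8 \/ ~v12) — ~v12 is true.
  12. (~v6 \/ v8 \/ v4) — v8 is true.
  13. (~v4 \/ v2 \/ ~v5) — v2 is true.
  14. (~v10 \/ ~v7 \/ ~v12) — ~v7 is true.
  15. (~v1 \/ v9 \/ v5) — v9 is true.
  16. (v2 \/ v3 \/ ~v1) — v2 is true.
  17. (~v11 \/ v8 \/ ~v9) — v8 is true.
  18. (v1 \/ ~v5) — v1 is true.
  19. (v3 \/ ~v7 \/ ~v8) — ~v7 is true.
  20. (v8 \/ v6 \/ v1) — v8 is true.
  21. (v3 \/ v12 \/ ~v1) — v3 is true.
  22. (~v3 \/ ~v12) — ~v12 is true.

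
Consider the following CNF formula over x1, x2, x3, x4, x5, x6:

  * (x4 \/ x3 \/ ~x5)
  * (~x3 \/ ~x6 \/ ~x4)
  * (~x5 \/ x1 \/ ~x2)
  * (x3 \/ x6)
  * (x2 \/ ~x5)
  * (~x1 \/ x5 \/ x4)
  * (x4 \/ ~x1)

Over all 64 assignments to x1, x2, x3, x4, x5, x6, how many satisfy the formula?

16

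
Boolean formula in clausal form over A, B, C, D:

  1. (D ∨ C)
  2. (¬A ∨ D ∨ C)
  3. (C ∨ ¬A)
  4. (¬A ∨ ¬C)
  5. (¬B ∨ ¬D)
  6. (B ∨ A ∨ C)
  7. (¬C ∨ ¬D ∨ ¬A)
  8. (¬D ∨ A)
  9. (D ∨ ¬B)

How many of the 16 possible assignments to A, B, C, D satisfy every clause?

Satisfying assignments:
  A=0 B=0 C=1 D=0
Count: 1.

1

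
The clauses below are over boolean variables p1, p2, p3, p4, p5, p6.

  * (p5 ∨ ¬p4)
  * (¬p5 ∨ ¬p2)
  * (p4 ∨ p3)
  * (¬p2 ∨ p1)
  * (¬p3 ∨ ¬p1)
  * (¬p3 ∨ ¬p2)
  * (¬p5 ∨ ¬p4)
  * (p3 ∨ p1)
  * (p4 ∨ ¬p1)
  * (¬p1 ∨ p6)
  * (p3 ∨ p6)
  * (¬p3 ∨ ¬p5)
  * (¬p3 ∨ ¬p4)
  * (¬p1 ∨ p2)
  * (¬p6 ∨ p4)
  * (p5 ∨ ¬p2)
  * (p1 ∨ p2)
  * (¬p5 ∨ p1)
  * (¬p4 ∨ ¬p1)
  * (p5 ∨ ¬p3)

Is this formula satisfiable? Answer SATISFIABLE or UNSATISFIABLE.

p1 = True:
  propagation gives p3=False, p4=True; an empty clause results — contradiction.
p1 = False:
  propagation gives p2=False; an empty clause results — contradiction.
Every branch closes, so no satisfying assignment exists.

UNSATISFIABLE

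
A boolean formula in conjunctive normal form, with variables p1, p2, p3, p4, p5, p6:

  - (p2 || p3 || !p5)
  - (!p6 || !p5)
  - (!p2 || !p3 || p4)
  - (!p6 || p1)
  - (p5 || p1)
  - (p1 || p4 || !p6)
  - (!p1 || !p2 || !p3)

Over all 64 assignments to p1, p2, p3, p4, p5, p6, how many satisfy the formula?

Split on p1, then p2.
  p1=T, p2=T: p4 free; 3 ways for (p3,p5,p6) × 2^1 = 6.
  p1=T, p2=F: p4 free; 5 ways for (p3,p5,p6) × 2^1 = 10.
  p1=F, p2=T: remaining (p3,p4,p5,p6) ∈ {(F,F,T,F); (F,T,T,F); (T,T,T,F)} — 3.
  p1=F, p2=F: remaining (p3,p4,p5,p6) ∈ {(T,F,T,F); (T,T,T,F)} — 2.
Total: 6 + 10 + 3 + 2 = 21.

21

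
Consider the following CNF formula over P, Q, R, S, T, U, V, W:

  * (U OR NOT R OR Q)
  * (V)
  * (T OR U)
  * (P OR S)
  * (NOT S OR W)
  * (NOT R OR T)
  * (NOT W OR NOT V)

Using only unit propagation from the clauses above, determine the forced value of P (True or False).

(V) is a unit clause: V = True.
(NOT V OR NOT W): since V = True, the clause reduces to (NOT W). W = False.
(W OR NOT S): since W = False, the clause reduces to (NOT S). S = False.
(P OR S): since S = False, the clause reduces to (P). P = True.

True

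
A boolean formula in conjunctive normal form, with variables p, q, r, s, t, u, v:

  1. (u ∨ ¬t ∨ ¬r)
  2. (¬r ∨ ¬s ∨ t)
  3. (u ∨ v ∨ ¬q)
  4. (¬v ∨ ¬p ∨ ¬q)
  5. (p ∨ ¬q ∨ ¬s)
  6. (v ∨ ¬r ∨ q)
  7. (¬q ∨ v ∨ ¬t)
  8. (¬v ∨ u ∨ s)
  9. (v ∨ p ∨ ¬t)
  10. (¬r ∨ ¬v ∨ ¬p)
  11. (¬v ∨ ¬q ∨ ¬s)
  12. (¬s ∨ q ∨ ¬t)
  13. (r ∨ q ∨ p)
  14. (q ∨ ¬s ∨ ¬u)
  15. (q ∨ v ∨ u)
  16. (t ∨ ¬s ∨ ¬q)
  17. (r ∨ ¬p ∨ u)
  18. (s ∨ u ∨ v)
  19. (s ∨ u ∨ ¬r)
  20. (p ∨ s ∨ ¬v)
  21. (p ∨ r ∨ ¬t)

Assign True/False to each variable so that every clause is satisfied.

Branch on p: take p = True.
The remaining clauses are satisfied by q = False, r = False, s = False, t = True, u = True, v = True.
Check each clause:
  1. (u ∨ ¬t ∨ ¬r) — ¬r is true.
  2. (t ∨ ¬r ∨ ¬s) — ¬r is true.
  3. (¬q ∨ u ∨ v) — v is true.
  4. (¬v ∨ ¬q ∨ ¬p) — ¬q is true.
  5. (p ∨ ¬q ∨ ¬s) — p is true.
  6. (v ∨ q ∨ ¬r) — ¬r is true.
  7. (v ∨ ¬q ∨ ¬t) — ¬q is true.
  8. (¬v ∨ s ∨ u) — u is true.
  9. (p ∨ ¬t ∨ v) — p is true.
  10. (¬r ∨ ¬p ∨ ¬v) — ¬r is true.
  11. (¬s ∨ ¬v ∨ ¬q) — ¬s is true.
  12. (q ∨ ¬s ∨ ¬t) — ¬s is true.
  13. (q ∨ p ∨ r) — p is true.
  14. (¬u ∨ ¬s ∨ q) — ¬s is true.
  15. (u ∨ q ∨ v) — u is true.
  16. (¬s ∨ ¬q ∨ t) — ¬s is true.
  17. (¬p ∨ r ∨ u) — u is true.
  18. (v ∨ s ∨ u) — u is true.
  19. (¬r ∨ s ∨ u) — ¬r is true.
  20. (p ∨ ¬v ∨ s) — p is true.
  21. (r ∨ p ∨ ¬t) — p is true.

p=True, q=False, r=False, s=False, t=True, u=True, v=True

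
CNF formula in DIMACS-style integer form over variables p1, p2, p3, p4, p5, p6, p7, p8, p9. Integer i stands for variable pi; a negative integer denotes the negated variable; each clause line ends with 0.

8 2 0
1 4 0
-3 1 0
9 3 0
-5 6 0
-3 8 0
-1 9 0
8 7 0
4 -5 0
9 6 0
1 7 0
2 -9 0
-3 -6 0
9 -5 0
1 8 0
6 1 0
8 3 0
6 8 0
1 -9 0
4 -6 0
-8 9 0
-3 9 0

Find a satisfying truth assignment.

p1=T, p2=T, p3=F, p4=F, p5=F, p6=F, p7=F, p8=T, p9=T

Check each clause:
  1. (p2 | p8) — p8 is true.
  2. (p1 | p4) — p1 is true.
  3. (p1 | ~p3) — p1 is true.
  4. (p9 | p3) — p9 is true.
  5. (~p5 | p6) — ~p5 is true.
  6. (~p3 | p8) — p8 is true.
  7. (~p1 | p9) — p9 is true.
  8. (p8 | p7) — p8 is true.
  9. (p4 | ~p5) — ~p5 is true.
  10. (p9 | p6) — p9 is true.
  11. (p1 | p7) — p1 is true.
  12. (p2 | ~p9) — p2 is true.
  13. (~p6 | ~p3) — ~p6 is true.
  14. (p9 | ~p5) — p9 is true.
  15. (p8 | p1) — p8 is true.
  16. (p1 | p6) — p1 is true.
  17. (p3 | p8) — p8 is true.
  18. (p6 | p8) — p8 is true.
  19. (p1 | ~p9) — p1 is true.
  20. (~p6 | p4) — ~p6 is true.
  21. (p9 | ~p8) — p9 is true.
  22. (~p3 | p9) — p9 is true.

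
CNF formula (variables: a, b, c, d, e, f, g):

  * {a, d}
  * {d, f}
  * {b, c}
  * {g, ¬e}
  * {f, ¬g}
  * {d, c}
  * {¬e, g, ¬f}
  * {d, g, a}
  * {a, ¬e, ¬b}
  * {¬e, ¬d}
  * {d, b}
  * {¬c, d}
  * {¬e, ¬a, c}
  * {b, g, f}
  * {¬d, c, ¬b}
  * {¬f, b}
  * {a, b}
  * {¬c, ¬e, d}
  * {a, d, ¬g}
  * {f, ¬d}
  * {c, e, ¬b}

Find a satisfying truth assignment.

a = 0, b = 1, c = 1, d = 1, e = 0, f = 1, g = 0

Check each clause:
  1. {a, d} — d is true.
  2. {d, f} — d is true.
  3. {b, c} — b is true.
  4. {g, ¬e} — ¬e is true.
  5. {¬g, f} — ¬g is true.
  6. {c, d} — c is true.
  7. {¬e, ¬f, g} — ¬e is true.
  8. {g, a, d} — d is true.
  9. {a, ¬e, ¬b} — ¬e is true.
  10. {¬d, ¬e} — ¬e is true.
  11. {b, d} — b is true.
  12. {¬c, d} — d is true.
  13. {¬e, ¬a, c} — c is true.
  14. {g, b, f} — b is true.
  15. {c, ¬d, ¬b} — c is true.
  16. {¬f, b} — b is true.
  17. {a, b} — b is true.
  18. {¬c, d, ¬e} — ¬e is true.
  19. {d, ¬g, a} — d is true.
  20. {f, ¬d} — f is true.
  21. {¬b, c, e} — c is true.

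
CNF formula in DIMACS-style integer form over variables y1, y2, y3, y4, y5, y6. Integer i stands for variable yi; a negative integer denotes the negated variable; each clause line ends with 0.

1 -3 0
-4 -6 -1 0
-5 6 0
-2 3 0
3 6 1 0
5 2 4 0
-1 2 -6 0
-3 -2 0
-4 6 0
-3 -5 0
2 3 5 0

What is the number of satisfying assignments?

2

Satisfying assignments:
  y1=F y2=F y3=F y4=F y5=T y6=T
  y1=F y2=F y3=F y4=T y5=T y6=T
That's 2 in total.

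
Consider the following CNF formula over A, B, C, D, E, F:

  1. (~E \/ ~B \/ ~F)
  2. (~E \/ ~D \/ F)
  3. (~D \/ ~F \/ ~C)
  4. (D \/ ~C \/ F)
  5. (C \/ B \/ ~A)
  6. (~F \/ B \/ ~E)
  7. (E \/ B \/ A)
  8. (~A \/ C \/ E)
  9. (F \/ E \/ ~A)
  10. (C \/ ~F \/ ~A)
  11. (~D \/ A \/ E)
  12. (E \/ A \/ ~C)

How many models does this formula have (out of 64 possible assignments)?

7

Split on E, then A.
  E=T, A=T: remaining (B,C,D,F) ∈ {(T,F,F,F)} — 1.
  E=T, A=F: remaining (B,C,D,F) ∈ {(F,F,F,F); (T,F,F,F)} — 2.
  E=F, A=T: remaining (B,C,D,F) ∈ {(F,T,F,T); (T,T,F,T)} — 2.
  E=F, A=F: remaining (B,C,D,F) ∈ {(T,F,F,F); (T,F,F,T)} — 2.
Total: 1 + 2 + 2 + 2 = 7.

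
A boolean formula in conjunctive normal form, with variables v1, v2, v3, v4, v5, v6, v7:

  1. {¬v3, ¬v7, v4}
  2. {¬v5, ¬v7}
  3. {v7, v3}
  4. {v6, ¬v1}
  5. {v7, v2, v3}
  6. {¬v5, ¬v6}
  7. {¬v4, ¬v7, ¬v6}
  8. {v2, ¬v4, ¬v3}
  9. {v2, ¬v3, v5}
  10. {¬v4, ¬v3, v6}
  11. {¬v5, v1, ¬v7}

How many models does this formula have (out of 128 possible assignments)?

15

Split on v3, then v7.
  v3=T, v7=T: a clause becomes empty — 0.
  v3=T, v7=F: 7 of the 32 assignments to (v1,v2,v4,v5,v6) work.
  v3=F, v7=T: v2 free; 4 ways for (v1,v4,v5,v6) × 2^1 = 8.
  v3=F, v7=F: a clause becomes empty — 0.
Total: 0 + 7 + 8 + 0 = 15.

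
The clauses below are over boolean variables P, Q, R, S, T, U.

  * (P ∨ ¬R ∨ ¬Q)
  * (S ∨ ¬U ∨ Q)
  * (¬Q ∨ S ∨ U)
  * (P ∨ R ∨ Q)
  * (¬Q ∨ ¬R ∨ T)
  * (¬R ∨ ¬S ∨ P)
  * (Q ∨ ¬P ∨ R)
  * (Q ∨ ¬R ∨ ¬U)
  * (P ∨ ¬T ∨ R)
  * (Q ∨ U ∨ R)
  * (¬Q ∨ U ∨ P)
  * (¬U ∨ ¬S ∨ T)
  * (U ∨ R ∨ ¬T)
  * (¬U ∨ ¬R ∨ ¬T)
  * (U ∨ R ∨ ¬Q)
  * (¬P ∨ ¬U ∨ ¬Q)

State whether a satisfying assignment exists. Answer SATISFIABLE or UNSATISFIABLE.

SATISFIABLE

Branch on P: take P = False.
Try Q = True.
  then R is forced to False.
  then T is forced to False.
  then U is forced to True.
  then S is forced to False.
Every clause has at least one true literal under this assignment.
So P=False, Q=True, R=False, S=False, T=False, U=True is a satisfying assignment.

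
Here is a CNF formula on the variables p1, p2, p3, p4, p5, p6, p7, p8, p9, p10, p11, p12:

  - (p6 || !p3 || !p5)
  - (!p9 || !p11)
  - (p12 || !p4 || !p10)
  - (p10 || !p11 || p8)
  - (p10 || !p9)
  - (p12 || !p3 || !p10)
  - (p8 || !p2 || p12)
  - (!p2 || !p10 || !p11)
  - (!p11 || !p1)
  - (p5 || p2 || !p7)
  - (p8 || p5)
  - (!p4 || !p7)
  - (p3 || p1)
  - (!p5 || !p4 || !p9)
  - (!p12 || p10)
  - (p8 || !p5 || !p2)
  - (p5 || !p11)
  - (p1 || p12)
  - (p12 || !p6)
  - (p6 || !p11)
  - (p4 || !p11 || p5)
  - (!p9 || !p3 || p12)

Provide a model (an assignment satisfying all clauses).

p1 = 1, p2 = 1, p3 = 0, p4 = 0, p5 = 0, p6 = 1, p7 = 0, p8 = 1, p9 = 0, p10 = 1, p11 = 0, p12 = 1

Pure literal: p7 appears only negated; assign p7 = False.
p8 occurs only positively in the remaining clauses — set p8 = True.
Try p1 = True.
  then p11 is forced to False.
Set p3 = False and propagate.
Set p4 = False and propagate.
For the remaining variables, p2 = True, p5 = False, p6 = True, p9 = False, p10 = True, p12 = True works.
Every clause has at least one true literal under this assignment.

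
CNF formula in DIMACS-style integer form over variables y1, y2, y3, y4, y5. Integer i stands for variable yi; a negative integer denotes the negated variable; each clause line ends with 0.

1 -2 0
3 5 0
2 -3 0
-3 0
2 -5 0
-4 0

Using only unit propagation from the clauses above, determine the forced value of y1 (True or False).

True

(~y3) stands alone — y3 = False.
From (y3 \/ y5) and y3 = False: y5 = True.
(y2 \/ ~y5): since y5 = True, the clause reduces to (y2). y2 = True.
(~y2 \/ y1) with y2 = True leaves only y1, so y1 = True.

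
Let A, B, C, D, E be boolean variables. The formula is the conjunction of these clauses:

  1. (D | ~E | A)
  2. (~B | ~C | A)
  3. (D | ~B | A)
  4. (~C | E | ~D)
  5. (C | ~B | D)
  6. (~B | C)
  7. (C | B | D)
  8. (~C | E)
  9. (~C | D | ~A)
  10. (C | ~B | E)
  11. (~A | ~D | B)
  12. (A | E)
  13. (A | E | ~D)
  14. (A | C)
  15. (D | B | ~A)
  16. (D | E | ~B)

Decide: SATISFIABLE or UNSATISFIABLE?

SATISFIABLE

Branch on A: take A = True.
Try B = True.
  then C is forced to True.
  then E is forced to True.
  then D is forced to True.
So A=True, B=True, C=True, D=True, E=True is a satisfying assignment.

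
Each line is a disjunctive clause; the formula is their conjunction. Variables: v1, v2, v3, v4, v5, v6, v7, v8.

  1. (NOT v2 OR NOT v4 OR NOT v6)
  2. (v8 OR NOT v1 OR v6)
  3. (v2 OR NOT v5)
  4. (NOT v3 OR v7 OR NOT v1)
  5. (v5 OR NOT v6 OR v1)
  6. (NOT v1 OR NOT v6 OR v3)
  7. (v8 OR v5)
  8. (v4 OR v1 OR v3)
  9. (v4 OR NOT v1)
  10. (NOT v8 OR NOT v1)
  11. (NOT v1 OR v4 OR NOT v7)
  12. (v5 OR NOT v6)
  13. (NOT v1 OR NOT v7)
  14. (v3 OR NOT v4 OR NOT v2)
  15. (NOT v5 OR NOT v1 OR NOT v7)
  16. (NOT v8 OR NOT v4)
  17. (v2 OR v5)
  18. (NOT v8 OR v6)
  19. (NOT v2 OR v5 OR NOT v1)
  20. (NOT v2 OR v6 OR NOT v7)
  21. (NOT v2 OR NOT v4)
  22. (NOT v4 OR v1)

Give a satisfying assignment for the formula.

v1=False, v2=True, v3=True, v4=False, v5=True, v6=True, v7=True, v8=False

Check each clause:
  1. (NOT v2 OR NOT v4 OR NOT v6) — NOT v4 is true.
  2. (NOT v1 OR v8 OR v6) — v6 is true.
  3. (NOT v5 OR v2) — v2 is true.
  4. (v7 OR NOT v3 OR NOT v1) — NOT v1 is true.
  5. (NOT v6 OR v5 OR v1) — v5 is true.
  6. (NOT v6 OR v3 OR NOT v1) — v3 is true.
  7. (v5 OR v8) — v5 is true.
  8. (v3 OR v4 OR v1) — v3 is true.
  9. (NOT v1 OR v4) — NOT v1 is true.
  10. (NOT v1 OR NOT v8) — NOT v8 is true.
  11. (v4 OR NOT v7 OR NOT v1) — NOT v1 is true.
  12. (NOT v6 OR v5) — v5 is true.
  13. (NOT v7 OR NOT v1) — NOT v1 is true.
  14. (NOT v2 OR v3 OR NOT v4) — v3 is true.
  15. (NOT v7 OR NOT v1 OR NOT v5) — NOT v1 is true.
  16. (NOT v4 OR NOT v8) — NOT v8 is true.
  17. (v5 OR v2) — v2 is true.
  18. (v6 OR NOT v8) — NOT v8 is true.
  19. (NOT v1 OR v5 OR NOT v2) — v5 is true.
  20. (v6 OR NOT v7 OR NOT v2) — v6 is true.
  21. (NOT v2 OR NOT v4) — NOT v4 is true.
  22. (v1 OR NOT v4) — NOT v4 is true.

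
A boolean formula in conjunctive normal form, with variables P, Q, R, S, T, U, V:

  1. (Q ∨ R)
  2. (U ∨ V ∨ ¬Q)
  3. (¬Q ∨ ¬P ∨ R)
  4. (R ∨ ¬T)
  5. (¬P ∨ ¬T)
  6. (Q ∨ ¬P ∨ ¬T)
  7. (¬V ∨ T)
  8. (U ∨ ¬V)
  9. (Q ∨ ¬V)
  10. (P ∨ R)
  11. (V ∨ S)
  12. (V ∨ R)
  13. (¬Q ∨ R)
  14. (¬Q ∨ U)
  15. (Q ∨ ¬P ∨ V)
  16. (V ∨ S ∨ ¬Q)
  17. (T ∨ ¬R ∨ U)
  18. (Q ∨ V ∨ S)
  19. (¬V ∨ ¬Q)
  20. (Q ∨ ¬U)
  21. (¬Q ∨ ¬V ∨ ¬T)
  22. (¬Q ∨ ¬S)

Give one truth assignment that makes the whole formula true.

P = 0, Q = 0, R = 1, S = 1, T = 1, U = 0, V = 0

Try P = False.
  then R is forced to True.
Try Q = False.
  then V is forced to False.
  then S is forced to True.
  then U is forced to False.
  then T is forced to True.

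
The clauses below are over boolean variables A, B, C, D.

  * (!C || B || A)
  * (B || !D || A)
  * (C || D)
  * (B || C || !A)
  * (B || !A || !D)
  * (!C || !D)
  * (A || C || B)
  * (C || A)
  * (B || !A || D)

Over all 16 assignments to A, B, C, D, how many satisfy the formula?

Satisfying assignments:
  A=F B=T C=T D=F
  A=T B=T C=F D=T
  A=T B=T C=T D=F
Count: 3.

3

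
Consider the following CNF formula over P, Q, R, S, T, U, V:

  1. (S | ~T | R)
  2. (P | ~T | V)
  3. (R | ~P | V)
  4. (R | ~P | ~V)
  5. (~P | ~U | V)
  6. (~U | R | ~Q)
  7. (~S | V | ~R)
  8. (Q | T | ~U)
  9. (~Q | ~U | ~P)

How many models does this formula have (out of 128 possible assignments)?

42

Split on P, then R.
  P=1, R=1: 14 of the 32 assignments to (Q,S,T,U,V) work.
  P=1, R=0: a clause becomes empty — 0.
  P=0, R=1: 17 of the 32 assignments to (Q,S,T,U,V) work.
  P=0, R=0: 11 of the 32 assignments to (Q,S,T,U,V) work.
Total: 14 + 0 + 17 + 11 = 42.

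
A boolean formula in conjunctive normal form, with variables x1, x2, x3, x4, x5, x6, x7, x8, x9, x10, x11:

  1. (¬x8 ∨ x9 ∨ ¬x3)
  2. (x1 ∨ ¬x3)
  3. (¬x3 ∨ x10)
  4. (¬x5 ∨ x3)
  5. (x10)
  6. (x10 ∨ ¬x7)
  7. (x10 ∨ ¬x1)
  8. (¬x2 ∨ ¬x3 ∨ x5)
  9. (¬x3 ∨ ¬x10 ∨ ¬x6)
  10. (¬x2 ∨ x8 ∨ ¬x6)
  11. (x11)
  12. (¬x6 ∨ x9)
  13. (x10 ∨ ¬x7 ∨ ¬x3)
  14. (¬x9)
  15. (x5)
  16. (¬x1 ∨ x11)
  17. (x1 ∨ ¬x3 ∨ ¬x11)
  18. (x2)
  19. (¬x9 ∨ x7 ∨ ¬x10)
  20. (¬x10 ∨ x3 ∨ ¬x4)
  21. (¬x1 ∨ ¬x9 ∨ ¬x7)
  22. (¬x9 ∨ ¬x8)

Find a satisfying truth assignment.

x1=True  x2=True  x3=True  x4=True  x5=True  x6=False  x7=False  x8=False  x9=False  x10=True  x11=True

(x10) is a unit clause, so x10 = True.
The clause (x11) is unit: x11 must be True.
The clause (¬x9) is unit: x9 must be False.
(¬x6) is a unit clause, so x6 = False.
The clause (x5) is unit: x5 must be True.
Unit propagation: (x3) forces x3 = True.
(¬x8) is a unit clause, so x8 = False.
The clause (x1) is unit: x1 must be True.
Unit propagation: (x2) forces x2 = True.
x4, x7 are now unconstrained; take x4 = True, x7 = False.
Every clause has at least one true literal under this assignment.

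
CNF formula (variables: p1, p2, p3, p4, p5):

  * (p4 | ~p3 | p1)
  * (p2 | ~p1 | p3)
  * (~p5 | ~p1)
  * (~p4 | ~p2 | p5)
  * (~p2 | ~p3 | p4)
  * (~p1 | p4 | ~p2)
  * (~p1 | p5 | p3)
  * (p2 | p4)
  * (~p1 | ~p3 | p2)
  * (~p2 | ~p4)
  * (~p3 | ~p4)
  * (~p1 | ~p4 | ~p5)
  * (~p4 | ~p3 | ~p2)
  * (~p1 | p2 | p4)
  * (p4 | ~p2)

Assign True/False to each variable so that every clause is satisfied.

p1=False  p2=False  p3=False  p4=True  p5=True

Check each clause:
  1. (p1 | ~p3 | p4) — p4 is true.
  2. (p2 | p3 | ~p1) — ~p1 is true.
  3. (~p1 | ~p5) — ~p1 is true.
  4. (~p2 | p5 | ~p4) — p5 is true.
  5. (~p3 | p4 | ~p2) — p4 is true.
  6. (~p2 | ~p1 | p4) — p4 is true.
  7. (~p1 | p5 | p3) — p5 is true.
  8. (p4 | p2) — p4 is true.
  9. (~p1 | p2 | ~p3) — ~p3 is true.
  10. (~p4 | ~p2) — ~p2 is true.
  11. (~p3 | ~p4) — ~p3 is true.
  12. (~p1 | ~p4 | ~p5) — ~p1 is true.
  13. (~p4 | ~p3 | ~p2) — ~p3 is true.
  14. (p2 | ~p1 | p4) — p4 is true.
  15. (~p2 | p4) — p4 is true.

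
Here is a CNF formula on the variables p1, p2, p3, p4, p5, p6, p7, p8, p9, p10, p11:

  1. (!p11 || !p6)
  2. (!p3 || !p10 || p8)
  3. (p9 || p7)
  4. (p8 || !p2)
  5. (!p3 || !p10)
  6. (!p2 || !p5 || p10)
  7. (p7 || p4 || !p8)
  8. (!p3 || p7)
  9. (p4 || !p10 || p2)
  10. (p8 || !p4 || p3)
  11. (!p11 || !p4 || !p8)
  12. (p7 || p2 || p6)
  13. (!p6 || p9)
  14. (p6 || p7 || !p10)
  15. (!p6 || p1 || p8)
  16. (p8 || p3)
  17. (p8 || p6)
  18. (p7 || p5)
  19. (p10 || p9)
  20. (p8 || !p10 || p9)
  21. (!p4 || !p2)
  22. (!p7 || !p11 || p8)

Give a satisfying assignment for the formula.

Pure literal: p1 appears only positively; assign p1 = True.
p9 occurs only positively in the remaining clauses — set p9 = True.
Try p2 = False.
For the remaining variables, p3 = False, p4 = False, p5 = True, p6 = True, p7 = True, p8 = True, p10 = False, p11 = False works.
Check each clause:
  1. (!p11 || !p6) — !p11 is true.
  2. (!p10 || p8 || !p3) — p8 is true.
  3. (p9 || p7) — p9 is true.
  4. (p8 || !p2) — p8 is true.
  5. (!p3 || !p10) — !p3 is true.
  6. (!p2 || !p5 || p10) — !p2 is true.
  7. (!p8 || p7 || p4) — p7 is true.
  8. (p7 || !p3) — !p3 is true.
  9. (!p10 || p4 || p2) — !p10 is true.
  10. (p8 || p3 || !p4) — p8 is true.
  11. (!p11 || !p4 || !p8) — !p4 is true.
  12. (p6 || p7 || p2) — p6 is true.
  13. (p9 || !p6) — p9 is true.
  14. (!p10 || p7 || p6) — p7 is true.
  15. (p8 || !p6 || p1) — p8 is true.
  16. (p8 || p3) — p8 is true.
  17. (p6 || p8) — p8 is true.
  18. (p5 || p7) — p5 is true.
  19. (p10 || p9) — p9 is true.
  20. (p9 || !p10 || p8) — p8 is true.
  21. (!p2 || !p4) — !p4 is true.
  22. (p8 || !p11 || !p7) — p8 is true.

p1 = T, p2 = F, p3 = F, p4 = F, p5 = T, p6 = T, p7 = T, p8 = T, p9 = T, p10 = F, p11 = F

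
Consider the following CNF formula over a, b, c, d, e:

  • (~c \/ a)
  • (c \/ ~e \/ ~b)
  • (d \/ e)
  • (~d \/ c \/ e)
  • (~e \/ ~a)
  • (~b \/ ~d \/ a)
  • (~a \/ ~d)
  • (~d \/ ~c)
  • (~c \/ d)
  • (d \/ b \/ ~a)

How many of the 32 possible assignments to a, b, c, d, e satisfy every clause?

The models are:
  a=0 b=0 c=0 d=0 e=1
  a=0 b=0 c=0 d=1 e=1
That's 2 in total.

2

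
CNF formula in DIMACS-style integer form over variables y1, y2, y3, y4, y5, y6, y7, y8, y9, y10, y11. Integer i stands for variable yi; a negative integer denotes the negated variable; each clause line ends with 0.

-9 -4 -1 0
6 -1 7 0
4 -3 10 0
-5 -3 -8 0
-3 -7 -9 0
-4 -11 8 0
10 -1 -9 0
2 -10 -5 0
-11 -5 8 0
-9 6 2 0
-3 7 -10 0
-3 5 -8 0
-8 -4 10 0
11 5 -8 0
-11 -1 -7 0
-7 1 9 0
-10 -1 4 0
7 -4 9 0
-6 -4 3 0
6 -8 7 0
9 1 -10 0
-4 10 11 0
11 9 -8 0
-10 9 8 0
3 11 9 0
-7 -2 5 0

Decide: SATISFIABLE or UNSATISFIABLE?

Try y1 = False.
Set y2 = True and propagate.
The remaining clauses are satisfied by y3 = False, y4 = True, y5 = True, y6 = False, y7 = True, y8 = True, y9 = True, y10 = True, y11 = False.
So y1=F  y2=T  y3=F  y4=T  y5=T  y6=F  y7=T  y8=T  y9=T  y10=T  y11=F is a satisfying assignment.

SATISFIABLE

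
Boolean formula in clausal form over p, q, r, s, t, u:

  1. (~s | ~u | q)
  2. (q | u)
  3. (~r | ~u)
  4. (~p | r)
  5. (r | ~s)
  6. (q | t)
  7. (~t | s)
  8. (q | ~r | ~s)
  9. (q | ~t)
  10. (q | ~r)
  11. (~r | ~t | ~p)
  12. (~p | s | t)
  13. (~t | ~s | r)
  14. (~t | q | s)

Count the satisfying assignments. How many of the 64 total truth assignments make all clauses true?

6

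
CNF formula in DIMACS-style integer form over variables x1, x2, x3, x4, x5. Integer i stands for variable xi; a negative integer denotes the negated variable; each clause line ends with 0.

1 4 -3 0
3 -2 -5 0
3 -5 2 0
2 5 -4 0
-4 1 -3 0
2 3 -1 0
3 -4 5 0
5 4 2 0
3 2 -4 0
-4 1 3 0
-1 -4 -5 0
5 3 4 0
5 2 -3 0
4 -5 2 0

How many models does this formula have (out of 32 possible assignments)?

3

Satisfying assignments:
  x1=1 x2=1 x3=1 x4=0 x5=0
  x1=1 x2=1 x3=1 x4=0 x5=1
  x1=1 x2=1 x3=1 x4=1 x5=0
Count: 3.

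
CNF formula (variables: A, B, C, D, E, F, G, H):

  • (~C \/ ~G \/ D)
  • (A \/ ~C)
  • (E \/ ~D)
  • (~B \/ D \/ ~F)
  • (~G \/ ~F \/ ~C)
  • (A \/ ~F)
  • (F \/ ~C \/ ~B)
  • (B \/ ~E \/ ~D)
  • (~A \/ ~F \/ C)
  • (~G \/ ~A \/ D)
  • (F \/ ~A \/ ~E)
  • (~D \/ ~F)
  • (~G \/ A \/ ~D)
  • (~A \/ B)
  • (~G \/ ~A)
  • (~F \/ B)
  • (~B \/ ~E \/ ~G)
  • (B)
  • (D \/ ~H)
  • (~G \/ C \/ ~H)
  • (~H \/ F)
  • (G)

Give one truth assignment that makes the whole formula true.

Unit propagation: (B) forces B = True.
(G) is a unit clause, so G = True.
(~A) is a unit clause, so A = False.
The clause (~C) is unit: C must be False.
The clause (~F) is unit: F must be False.
The clause (~D) is unit: D must be False.
Unit propagation: (~E) forces E = False.
(~H) is a unit clause, so H = False.

A=False  B=True  C=False  D=False  E=False  F=False  G=True  H=False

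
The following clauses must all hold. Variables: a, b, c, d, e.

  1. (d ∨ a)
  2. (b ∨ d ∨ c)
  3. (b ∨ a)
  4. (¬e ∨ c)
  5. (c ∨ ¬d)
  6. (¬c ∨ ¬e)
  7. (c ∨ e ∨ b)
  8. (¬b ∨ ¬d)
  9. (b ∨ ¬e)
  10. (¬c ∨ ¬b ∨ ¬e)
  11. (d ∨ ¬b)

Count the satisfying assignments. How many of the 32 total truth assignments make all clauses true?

2

Satisfying assignments:
  a=1 b=0 c=1 d=0 e=0
  a=1 b=0 c=1 d=1 e=0
Count: 2.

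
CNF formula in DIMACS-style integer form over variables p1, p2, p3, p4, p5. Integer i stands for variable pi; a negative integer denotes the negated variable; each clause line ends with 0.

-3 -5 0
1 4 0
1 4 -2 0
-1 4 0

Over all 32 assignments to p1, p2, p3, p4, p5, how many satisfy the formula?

12

Split on p1, then p4.
  p1=1, p4=1: p2 free; 3 ways for (p3,p5) × 2^1 = 6.
  p1=1, p4=0: a clause becomes empty — 0.
  p1=0, p4=1: p2 free; 3 ways for (p3,p5) × 2^1 = 6.
  p1=0, p4=0: a clause becomes empty — 0.
Total: 6 + 0 + 6 + 0 = 12.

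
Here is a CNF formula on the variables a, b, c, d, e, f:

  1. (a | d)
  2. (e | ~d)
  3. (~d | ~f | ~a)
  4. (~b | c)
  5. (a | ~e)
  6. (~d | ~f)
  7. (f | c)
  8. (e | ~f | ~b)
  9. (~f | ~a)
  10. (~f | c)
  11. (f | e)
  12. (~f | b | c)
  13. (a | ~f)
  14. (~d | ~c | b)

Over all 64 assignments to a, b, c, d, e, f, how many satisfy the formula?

3

Satisfying assignments:
  a=1 b=0 c=1 d=0 e=1 f=0
  a=1 b=1 c=1 d=0 e=1 f=0
  a=1 b=1 c=1 d=1 e=1 f=0
Count: 3.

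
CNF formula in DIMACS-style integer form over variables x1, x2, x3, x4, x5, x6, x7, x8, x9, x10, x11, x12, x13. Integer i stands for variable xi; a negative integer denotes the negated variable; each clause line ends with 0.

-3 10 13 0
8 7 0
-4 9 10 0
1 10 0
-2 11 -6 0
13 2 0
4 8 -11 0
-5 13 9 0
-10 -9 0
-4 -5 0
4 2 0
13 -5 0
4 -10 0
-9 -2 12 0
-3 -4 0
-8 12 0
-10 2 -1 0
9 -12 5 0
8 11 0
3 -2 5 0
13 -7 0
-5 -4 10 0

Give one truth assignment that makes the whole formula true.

x1=T, x2=F, x3=F, x4=T, x5=F, x6=T, x7=T, x8=F, x9=T, x10=F, x11=T, x12=F, x13=T

x13 occurs only positively in the remaining clauses — set x13 = True.
Try x1 = True.
Set x2 = False and propagate.
  then x4 is forced to True.
  then x5 is forced to False.
  then x3 is forced to False.
  then x10 is forced to False.
  then x9 is forced to True.
Try x7 = True.
The remaining clauses are satisfied by x6 = True, x8 = False, x11 = True, x12 = False.
Every clause has at least one true literal under this assignment.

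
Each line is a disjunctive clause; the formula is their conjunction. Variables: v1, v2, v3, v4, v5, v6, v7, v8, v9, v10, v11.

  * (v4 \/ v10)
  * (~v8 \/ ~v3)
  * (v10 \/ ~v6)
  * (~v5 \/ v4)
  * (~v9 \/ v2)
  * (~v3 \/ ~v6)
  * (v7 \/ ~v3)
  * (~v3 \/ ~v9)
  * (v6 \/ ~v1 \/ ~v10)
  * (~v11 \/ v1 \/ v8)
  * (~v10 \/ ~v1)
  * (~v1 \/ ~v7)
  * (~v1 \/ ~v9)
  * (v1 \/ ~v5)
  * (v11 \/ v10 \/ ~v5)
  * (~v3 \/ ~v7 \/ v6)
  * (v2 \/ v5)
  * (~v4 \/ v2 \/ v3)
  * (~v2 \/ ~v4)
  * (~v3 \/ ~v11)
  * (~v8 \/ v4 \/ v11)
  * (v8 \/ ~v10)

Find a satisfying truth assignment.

Pure literal: v9 appears only negated; assign v9 = False.
Try v1 = False.
  then v5 is forced to False.
  then v2 is forced to True.
  then v4 is forced to False.
  then v10 is forced to True.
  then v8 is forced to True.
  then v3 is forced to False.
  then v11 is forced to True.
v6, v7 are now unconstrained; take v6 = True, v7 = False.
Every clause has at least one true literal under this assignment.

v1=F, v2=T, v3=F, v4=F, v5=F, v6=T, v7=F, v8=T, v9=F, v10=T, v11=T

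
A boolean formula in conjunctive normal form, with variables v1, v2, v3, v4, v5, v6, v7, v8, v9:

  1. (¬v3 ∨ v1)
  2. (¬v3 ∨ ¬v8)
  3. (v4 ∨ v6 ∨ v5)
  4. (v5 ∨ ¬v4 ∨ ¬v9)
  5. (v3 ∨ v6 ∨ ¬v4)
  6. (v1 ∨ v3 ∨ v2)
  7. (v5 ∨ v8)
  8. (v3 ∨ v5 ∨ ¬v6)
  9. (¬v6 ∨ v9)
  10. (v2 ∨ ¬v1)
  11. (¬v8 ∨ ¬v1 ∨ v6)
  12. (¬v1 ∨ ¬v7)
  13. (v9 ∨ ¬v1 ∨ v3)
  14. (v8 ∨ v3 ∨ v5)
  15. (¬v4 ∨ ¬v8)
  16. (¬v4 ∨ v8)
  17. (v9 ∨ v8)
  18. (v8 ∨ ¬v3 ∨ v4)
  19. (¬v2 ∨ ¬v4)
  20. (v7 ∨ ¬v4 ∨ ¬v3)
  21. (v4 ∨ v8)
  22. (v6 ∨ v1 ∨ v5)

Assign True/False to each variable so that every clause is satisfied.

v1=0, v2=1, v3=0, v4=0, v5=1, v6=0, v7=0, v8=1, v9=1

v5 occurs only positively in the remaining clauses — set v5 = True.
Try v1 = False.
  then v3 is forced to False.
  then v2 is forced to True.
  then v4 is forced to False.
  then v8 is forced to True.
Set v6 = False and propagate.
v7, v9 are now unconstrained; take v7 = False, v9 = True.
Every clause has at least one true literal under this assignment.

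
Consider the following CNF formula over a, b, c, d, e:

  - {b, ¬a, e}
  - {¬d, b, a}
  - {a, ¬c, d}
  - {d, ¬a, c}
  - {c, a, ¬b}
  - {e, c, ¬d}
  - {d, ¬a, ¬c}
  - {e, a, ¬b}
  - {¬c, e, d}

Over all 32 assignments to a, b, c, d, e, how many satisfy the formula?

8

The models are:
  a=F b=F c=F d=F e=F
  a=F b=F c=F d=F e=T
  a=F b=T c=T d=T e=T
  a=T b=F c=F d=T e=T
  a=T b=F c=T d=T e=T
  a=T b=T c=F d=T e=T
  a=T b=T c=T d=T e=F
  a=T b=T c=T d=T e=T
That's 8 in total.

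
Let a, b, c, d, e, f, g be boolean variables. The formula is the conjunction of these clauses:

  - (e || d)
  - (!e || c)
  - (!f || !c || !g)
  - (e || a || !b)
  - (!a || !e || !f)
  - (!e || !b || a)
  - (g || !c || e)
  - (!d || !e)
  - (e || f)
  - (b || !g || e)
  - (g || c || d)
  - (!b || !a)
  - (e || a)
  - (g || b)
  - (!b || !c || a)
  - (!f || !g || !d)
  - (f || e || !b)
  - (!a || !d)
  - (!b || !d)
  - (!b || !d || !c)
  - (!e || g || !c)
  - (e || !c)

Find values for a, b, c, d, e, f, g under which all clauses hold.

a=0  b=0  c=1  d=0  e=1  f=0  g=1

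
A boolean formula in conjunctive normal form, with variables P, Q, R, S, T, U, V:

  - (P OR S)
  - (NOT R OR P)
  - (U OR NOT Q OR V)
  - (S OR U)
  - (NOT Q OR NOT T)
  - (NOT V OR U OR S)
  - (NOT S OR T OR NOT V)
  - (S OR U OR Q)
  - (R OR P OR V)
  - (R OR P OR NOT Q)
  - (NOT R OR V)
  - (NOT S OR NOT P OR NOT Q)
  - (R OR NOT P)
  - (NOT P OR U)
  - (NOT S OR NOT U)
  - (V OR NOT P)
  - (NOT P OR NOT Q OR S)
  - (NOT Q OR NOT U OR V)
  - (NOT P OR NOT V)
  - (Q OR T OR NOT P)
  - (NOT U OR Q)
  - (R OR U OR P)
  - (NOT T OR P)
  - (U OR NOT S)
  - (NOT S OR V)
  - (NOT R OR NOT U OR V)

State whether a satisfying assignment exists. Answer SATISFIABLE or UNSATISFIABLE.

UNSATISFIABLE

P = True:
  propagation gives R=True, V=True; an empty clause results — contradiction.
P = False:
  propagation gives S=True, R=False, V=True, T=True; an empty clause results — contradiction.
Every branch closes, so no satisfying assignment exists.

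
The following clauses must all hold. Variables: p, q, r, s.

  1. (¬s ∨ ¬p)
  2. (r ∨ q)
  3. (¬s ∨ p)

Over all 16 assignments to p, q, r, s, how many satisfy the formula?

6

The models are:
  p=F q=F r=T s=F
  p=F q=T r=F s=F
  p=F q=T r=T s=F
  p=T q=F r=T s=F
  p=T q=T r=F s=F
  p=T q=T r=T s=F
That's 6 in total.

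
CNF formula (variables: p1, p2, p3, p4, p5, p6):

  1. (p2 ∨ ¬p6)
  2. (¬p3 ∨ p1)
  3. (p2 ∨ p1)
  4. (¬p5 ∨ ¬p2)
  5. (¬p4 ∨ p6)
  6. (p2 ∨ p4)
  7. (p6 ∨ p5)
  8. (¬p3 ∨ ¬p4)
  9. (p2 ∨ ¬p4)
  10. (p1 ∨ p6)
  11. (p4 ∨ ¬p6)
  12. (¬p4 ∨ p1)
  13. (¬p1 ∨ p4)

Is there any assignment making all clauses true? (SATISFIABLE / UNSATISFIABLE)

SATISFIABLE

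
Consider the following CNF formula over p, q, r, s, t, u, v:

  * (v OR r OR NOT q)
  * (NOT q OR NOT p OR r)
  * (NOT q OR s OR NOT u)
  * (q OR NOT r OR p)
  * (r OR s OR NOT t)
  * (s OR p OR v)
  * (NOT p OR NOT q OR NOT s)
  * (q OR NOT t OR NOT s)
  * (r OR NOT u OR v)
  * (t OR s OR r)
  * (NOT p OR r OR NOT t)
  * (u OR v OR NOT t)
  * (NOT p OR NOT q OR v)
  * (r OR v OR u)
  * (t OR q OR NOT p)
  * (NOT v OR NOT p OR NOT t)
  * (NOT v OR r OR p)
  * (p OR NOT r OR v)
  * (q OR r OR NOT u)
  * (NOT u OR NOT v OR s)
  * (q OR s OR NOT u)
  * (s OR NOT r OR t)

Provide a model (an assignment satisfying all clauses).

p = False, q = True, r = True, s = False, t = True, u = False, v = True

Branch on p: take p = False.
Try q = True.
Set r = True and propagate.
  then v is forced to True.
The remaining clauses are satisfied by s = False, t = True, u = False.
Check each clause:
  1. (r OR NOT q OR v) — r is true.
  2. (NOT q OR NOT p OR r) — r is true.
  3. (NOT u OR NOT q OR s) — NOT u is true.
  4. (NOT r OR q OR p) — q is true.
  5. (NOT t OR s OR r) — r is true.
  6. (s OR v OR p) — v is true.
  7. (NOT q OR NOT s OR NOT p) — NOT s is true.
  8. (NOT s OR NOT t OR q) — q is true.
  9. (v OR r OR NOT u) — NOT u is true.
  10. (s OR t OR r) — r is true.
  11. (r OR NOT t OR NOT p) — r is true.
  12. (u OR NOT t OR v) — v is true.
  13. (NOT q OR NOT p OR v) — v is true.
  14. (r OR v OR u) — r is true.
  15. (t OR NOT p OR q) — q is true.
  16. (NOT v OR NOT p OR NOT t) — NOT p is true.
  17. (p OR r OR NOT v) — r is true.
  18. (v OR p OR NOT r) — v is true.
  19. (NOT u OR r OR q) — NOT u is true.
  20. (NOT u OR NOT v OR s) — NOT u is true.
  21. (q OR NOT u OR s) — NOT u is true.
  22. (s OR NOT r OR t) — t is true.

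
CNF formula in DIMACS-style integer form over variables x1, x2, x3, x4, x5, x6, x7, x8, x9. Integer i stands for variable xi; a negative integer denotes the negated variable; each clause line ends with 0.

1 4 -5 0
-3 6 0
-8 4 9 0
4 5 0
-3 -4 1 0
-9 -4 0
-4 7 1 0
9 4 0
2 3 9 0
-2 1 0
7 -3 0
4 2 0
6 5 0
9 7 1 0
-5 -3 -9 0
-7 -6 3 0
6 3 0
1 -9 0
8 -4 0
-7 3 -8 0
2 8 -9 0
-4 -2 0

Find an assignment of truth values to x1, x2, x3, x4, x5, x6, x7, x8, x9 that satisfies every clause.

x1=1, x2=1, x3=0, x4=0, x5=1, x6=1, x7=0, x8=0, x9=1

x1 occurs only positively in the remaining clauses — set x1 = True.
Branch on x2: take x2 = True.
  then x4 is forced to False.
  then x5 is forced to True.
  then x9 is forced to True.
  then x3 is forced to False.
  then x6 is forced to True.
  then x7 is forced to False.
x8 is now unconstrained; take x8 = False.
Check each clause:
  1. (x4 \/ ~x5 \/ x1) — x1 is true.
  2. (~x3 \/ x6) — ~x3 is true.
  3. (~x8 \/ x4 \/ x9) — ~x8 is true.
  4. (x5 \/ x4) — x5 is true.
  5. (x1 \/ ~x3 \/ ~x4) — x1 is true.
  6. (~x9 \/ ~x4) — ~x4 is true.
  7. (x1 \/ x7 \/ ~x4) — x1 is true.
  8. (x4 \/ x9) — x9 is true.
  9. (x3 \/ x9 \/ x2) — x9 is true.
  10. (~x2 \/ x1) — x1 is true.
  11. (x7 \/ ~x3) — ~x3 is true.
  12. (x2 \/ x4) — x2 is true.
  13. (x5 \/ x6) — x5 is true.
  14. (x1 \/ x9 \/ x7) — x9 is true.
  15. (~x5 \/ ~x3 \/ ~x9) — ~x3 is true.
  16. (~x7 \/ ~x6 \/ x3) — ~x7 is true.
  17. (x6 \/ x3) — x6 is true.
  18. (~x9 \/ x1) — x1 is true.
  19. (x8 \/ ~x4) — ~x4 is true.
  20. (~x8 \/ ~x7 \/ x3) — ~x8 is true.
  21. (~x9 \/ x2 \/ x8) — x2 is true.
  22. (~x4 \/ ~x2) — ~x4 is true.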